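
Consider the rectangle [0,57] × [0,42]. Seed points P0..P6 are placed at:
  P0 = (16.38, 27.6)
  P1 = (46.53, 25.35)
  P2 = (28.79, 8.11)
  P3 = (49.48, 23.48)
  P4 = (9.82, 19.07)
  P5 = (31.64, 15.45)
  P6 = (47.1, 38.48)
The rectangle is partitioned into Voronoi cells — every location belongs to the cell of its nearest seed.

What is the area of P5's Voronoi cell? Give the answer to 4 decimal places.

1. box [0,57]×[0,42]: [(0, 0) (57, 0) (57, 42) (0, 42)]
2. ⊥bis P5·P0 via (24.01,21.525): [(6.8718, 0) (57, 0) (57, 42) (40.3122, 42)]  |A|=1403.1362
3. ⊥bis P5·P1 via (39.085,20.4): [(31.8174, 31.3308) (6.8718, 0) (52.6485, 0)]  |A|=717.1097
4. ⊥bis P5·P2 via (30.215,11.78): [(49.8975, 4.1376) (31.8174, 31.3308) (19.5486, 15.9216)]  |A|=306.1137
5. ⊥bis P5·P3 via (40.56,19.465): [(46.9426, 5.2849) (42.3485, 15.4916) (31.8174, 31.3308) (19.5486, 15.9216)]  |A|=293.6696
6. ⊥bis P5·P4 via (20.73,17.26): [(20.4499, 15.5716) (46.9426, 5.2849) (42.3485, 15.4916) (31.8174, 31.3308) (20.7605, 17.4437)]  |A|=292.7716
7. ⊥bis P5·P6 via (39.37,26.965): [(20.4499, 15.5716) (46.9426, 5.2849) (42.3485, 15.4916) (31.8174, 31.3308) (20.7605, 17.4437)]  |A|=292.7716
8. canonical 5-gon: [(20.4499, 15.5716) (46.9426, 5.2849) (42.3485, 15.4916) (31.8174, 31.3308) (20.7605, 17.4437)]
9. shoelace: 292.7716

Area of P5's cell: 292.7716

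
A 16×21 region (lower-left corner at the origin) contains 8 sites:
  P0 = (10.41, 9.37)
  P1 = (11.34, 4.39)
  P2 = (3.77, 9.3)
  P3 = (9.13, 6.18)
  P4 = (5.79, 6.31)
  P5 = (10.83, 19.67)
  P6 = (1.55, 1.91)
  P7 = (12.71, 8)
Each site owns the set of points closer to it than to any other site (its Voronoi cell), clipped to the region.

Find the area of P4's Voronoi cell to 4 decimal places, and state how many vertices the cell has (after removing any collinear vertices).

Area of P4's cell: 24.8106 (5 vertices)

1. box [0,16]×[0,21]: [(0, 0) (16, 0) (16, 21) (0, 21)]
2. ⊥bis P4·P0 via (8.1,7.84): [(0, 20.0694) (0, 0) (13.2927, 0)]  |A|=133.3886
3. ⊥bis P4·P1 via (8.565,5.35): [(8.9713, 6.5245) (0, 20.0694) (0, 0) (6.7142, 0)]  |A|=111.9278
4. ⊥bis P4·P2 via (4.78,7.805): [(8.9713, 6.5245) (7.0897, 9.3654) (0, 4.5757) (0, 0) (6.7142, 0)]  |A|=57.0051
5. ⊥bis P4·P3 via (7.46,6.245): [(7.2807, 1.6375) (7.5542, 8.6641) (7.0897, 9.3654) (0, 4.5757) (0, 0) (6.7142, 0)]  |A|=51.7336
6. ⊥bis P4·P5 via (8.31,12.99): [(7.2807, 1.6375) (7.5542, 8.6641) (7.0897, 9.3654) (0, 4.5757) (0, 0) (6.7142, 0)]  |A|=51.7336
7. ⊥bis P4·P6 via (3.67,4.11): [(7.0194, 0.8824) (7.2807, 1.6375) (7.5542, 8.6641) (7.0897, 9.3654) (1.8734, 5.8413)]  |A|=24.8106
8. ⊥bis P4·P7 via (9.25,7.155): [(7.0194, 0.8824) (7.2807, 1.6375) (7.5542, 8.6641) (7.0897, 9.3654) (1.8734, 5.8413)]  |A|=24.8106
9. canonical 5-gon: [(7.0194, 0.8824) (7.2807, 1.6375) (7.5542, 8.6641) (7.0897, 9.3654) (1.8734, 5.8413)]
10. shoelace: 24.8106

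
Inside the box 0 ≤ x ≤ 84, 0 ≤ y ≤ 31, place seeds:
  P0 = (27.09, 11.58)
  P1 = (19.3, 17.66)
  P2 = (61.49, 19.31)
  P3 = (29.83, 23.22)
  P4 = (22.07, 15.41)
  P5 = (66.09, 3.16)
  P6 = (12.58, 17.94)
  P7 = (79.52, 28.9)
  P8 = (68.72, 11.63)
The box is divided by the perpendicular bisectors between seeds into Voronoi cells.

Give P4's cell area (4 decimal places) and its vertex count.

Area of P4's cell: 97.4077 (5 vertices)

1. box [0,84]×[0,31]: [(0, 0) (84, 0) (84, 31) (0, 31)]
2. ⊥bis P4·P0 via (24.58,13.495): [(0, 0) (14.284, 0) (37.9354, 31) (0, 31)]  |A|=809.401
3. ⊥bis P4·P1 via (20.685,16.535): [(7.254, 0) (14.284, 0) (37.9354, 31) (32.4345, 31)]  |A|=194.2279
4. ⊥bis P4·P2 via (41.78,17.36): [(7.254, 0) (14.284, 0) (37.9354, 31) (32.4345, 31)]  |A|=194.2279
5. ⊥bis P4·P3 via (25.95,19.315): [(24.2861, 20.9683) (7.254, 0) (14.284, 0) (27.6964, 17.5797)]  |A|=126.4045
6. ⊥bis P4·P5 via (44.08,9.285): [(24.2861, 20.9683) (7.254, 0) (14.284, 0) (27.6964, 17.5797)]  |A|=126.4045
7. ⊥bis P4·P6 via (17.325,16.675): [(24.2861, 20.9683) (15.6279, 10.3091) (12.8795, 0) (14.284, 0) (27.6964, 17.5797)]  |A|=97.4077
8. ⊥bis P4·P7 via (50.795,22.155): [(24.2861, 20.9683) (15.6279, 10.3091) (12.8795, 0) (14.284, 0) (27.6964, 17.5797)]  |A|=97.4077
9. ⊥bis P4·P8 via (45.395,13.52): [(24.2861, 20.9683) (15.6279, 10.3091) (12.8795, 0) (14.284, 0) (27.6964, 17.5797)]  |A|=97.4077
10. canonical 5-gon: [(24.2861, 20.9683) (15.6279, 10.3091) (12.8795, 0) (14.284, 0) (27.6964, 17.5797)]
11. shoelace: 97.4077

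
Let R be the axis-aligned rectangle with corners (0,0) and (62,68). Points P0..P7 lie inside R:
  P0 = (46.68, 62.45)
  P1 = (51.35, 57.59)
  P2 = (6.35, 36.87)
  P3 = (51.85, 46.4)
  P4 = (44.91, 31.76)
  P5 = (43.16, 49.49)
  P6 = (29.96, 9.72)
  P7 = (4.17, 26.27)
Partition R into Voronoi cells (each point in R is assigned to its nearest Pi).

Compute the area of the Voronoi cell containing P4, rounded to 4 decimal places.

Area of P4's cell: 796.9438

1. box [0,62]×[0,68]: [(0, 0) (62, 0) (62, 68) (0, 68)]
2. ⊥bis P4·P0 via (45.795,47.105): [(0, 49.7462) (0, 0) (62, 0) (62, 46.1704)]  |A|=2973.4133
3. ⊥bis P4·P1 via (48.13,44.675): [(36.1532, 47.6611) (0, 49.7462) (0, 0) (62, 0) (62, 41.2169)]  |A|=2909.3973
4. ⊥bis P4·P2 via (25.63,34.315): [(36.1532, 47.6611) (27.465, 48.1622) (21.0826, 0) (62, 0) (62, 41.2169)]  |A|=1718.5668
5. ⊥bis P4·P3 via (48.38,39.08): [(29.4643, 48.0468) (27.465, 48.1622) (21.0826, 0) (62, 0) (62, 32.6235)]  |A|=1562.2046
6. ⊥bis P4·P5 via (44.035,40.625): [(44.9337, 40.7137) (26.2334, 38.8679) (21.0826, 0) (62, 0) (62, 32.6235)]  |A|=1470
7. ⊥bis P4·P6 via (37.435,20.74): [(44.9337, 40.7137) (26.2334, 38.8679) (24.953, 29.2067) (62, 4.0773) (62, 32.6235)]  |A|=796.9438
8. ⊥bis P4·P7 via (24.54,29.015): [(44.9337, 40.7137) (26.2334, 38.8679) (24.953, 29.2067) (62, 4.0773) (62, 32.6235)]  |A|=796.9438
9. canonical 5-gon: [(44.9337, 40.7137) (26.2334, 38.8679) (24.953, 29.2067) (62, 4.0773) (62, 32.6235)]
10. shoelace: 796.9438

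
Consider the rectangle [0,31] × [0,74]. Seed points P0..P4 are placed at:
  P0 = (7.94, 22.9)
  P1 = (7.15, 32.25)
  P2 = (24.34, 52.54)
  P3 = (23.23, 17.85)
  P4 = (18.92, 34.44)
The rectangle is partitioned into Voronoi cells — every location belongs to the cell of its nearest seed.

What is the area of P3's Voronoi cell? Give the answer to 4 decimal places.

Area of P3's cell: 477.0539

1. box [0,31]×[0,74]: [(0, 0) (31, 0) (31, 74) (0, 74)]
2. ⊥bis P3·P0 via (15.585,20.375): [(8.8555, 0) (31, 0) (31, 67.0473)]  |A|=742.3643
3. ⊥bis P3·P1 via (15.19,25.05): [(18.2621, 28.4805) (8.8555, 0) (31, 0) (31, 42.7045)]  |A|=587.3259
4. ⊥bis P3·P2 via (23.785,35.195): [(24.2614, 35.1798) (18.2621, 28.4805) (8.8555, 0) (31, 0) (31, 34.9641)]  |A|=561.2464
5. ⊥bis P3·P4 via (21.075,26.145): [(17.1543, 25.1264) (8.8555, 0) (31, 0) (31, 28.7235)]  |A|=477.0539
6. canonical 4-gon: [(17.1543, 25.1264) (8.8555, 0) (31, 0) (31, 28.7235)]
7. shoelace: 477.0539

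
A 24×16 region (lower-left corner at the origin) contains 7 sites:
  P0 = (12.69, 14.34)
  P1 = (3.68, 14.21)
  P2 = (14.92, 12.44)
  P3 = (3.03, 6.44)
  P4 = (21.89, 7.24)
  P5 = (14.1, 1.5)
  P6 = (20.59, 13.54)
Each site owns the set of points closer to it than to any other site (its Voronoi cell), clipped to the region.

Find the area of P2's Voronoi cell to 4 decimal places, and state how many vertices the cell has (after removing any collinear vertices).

Area of P2's cell: 47.2821 (6 vertices)

1. box [0,24]×[0,16]: [(0, 0) (24, 0) (24, 16) (0, 16)]
2. ⊥bis P2·P0 via (13.805,13.39): [(2.3965, 0) (24, 0) (24, 16) (16.0288, 16)]  |A|=236.598
3. ⊥bis P2·P1 via (9.3,13.325): [(8.2911, 6.9185) (7.2017, 0) (24, 0) (24, 16) (16.0288, 16)]  |A|=219.9757
4. ⊥bis P2·P3 via (8.975,9.44): [(9.5198, 8.3605) (13.7387, 0) (24, 0) (24, 16) (16.0288, 16)]  |A|=189.185
5. ⊥bis P2·P4 via (18.405,9.84): [(9.5198, 8.3605) (12.6594, 2.1387) (23.0007, 16) (16.0288, 16)]  |A|=80.5615
6. ⊥bis P2·P5 via (14.51,6.97): [(9.5198, 8.3605) (10.0528, 7.3041) (16.1709, 6.8455) (23.0007, 16) (16.0288, 16)]  |A|=65.358
7. ⊥bis P2·P6 via (17.755,12.99): [(9.5198, 8.3605) (10.0528, 7.3041) (16.1709, 6.8455) (18.3741, 9.7986) (17.171, 16) (16.0288, 16)]  |A|=47.2821
8. canonical 6-gon: [(9.5198, 8.3605) (10.0528, 7.3041) (16.1709, 6.8455) (18.3741, 9.7986) (17.171, 16) (16.0288, 16)]
9. shoelace: 47.2821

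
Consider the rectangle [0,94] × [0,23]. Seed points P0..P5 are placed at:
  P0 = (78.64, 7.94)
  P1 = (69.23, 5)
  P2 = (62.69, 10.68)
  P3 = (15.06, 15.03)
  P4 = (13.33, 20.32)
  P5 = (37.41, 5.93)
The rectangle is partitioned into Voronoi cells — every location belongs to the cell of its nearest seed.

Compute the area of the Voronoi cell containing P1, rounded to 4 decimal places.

1. box [0,94]×[0,23]: [(0, 0) (94, 0) (94, 23) (0, 23)]
2. ⊥bis P1·P0 via (73.935,6.47): [(0, 0) (75.9564, 0) (68.7705, 23) (0, 23)]  |A|=1664.3596
3. ⊥bis P1·P2 via (65.96,7.84): [(59.1509, 0) (75.9564, 0) (71.5103, 14.2307)]  |A|=119.5767
4. ⊥bis P1·P3 via (42.145,10.015): [(59.1509, 0) (75.9564, 0) (71.5103, 14.2307)]  |A|=119.5767
5. ⊥bis P1·P4 via (41.28,12.66): [(59.1509, 0) (75.9564, 0) (71.5103, 14.2307)]  |A|=119.5767
6. ⊥bis P1·P5 via (53.32,5.465): [(59.1509, 0) (75.9564, 0) (71.5103, 14.2307)]  |A|=119.5767
7. canonical 3-gon: [(59.1509, 0) (75.9564, 0) (71.5103, 14.2307)]
8. shoelace: 119.5767

Area of P1's cell: 119.5767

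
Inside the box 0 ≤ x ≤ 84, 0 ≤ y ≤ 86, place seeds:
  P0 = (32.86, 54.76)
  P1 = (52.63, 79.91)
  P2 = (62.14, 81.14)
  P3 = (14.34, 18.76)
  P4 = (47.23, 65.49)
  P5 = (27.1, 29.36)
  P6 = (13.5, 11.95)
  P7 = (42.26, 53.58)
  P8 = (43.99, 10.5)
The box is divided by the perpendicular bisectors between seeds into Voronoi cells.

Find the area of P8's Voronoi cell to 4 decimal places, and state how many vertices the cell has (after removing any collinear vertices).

1. box [0,84]×[0,86]: [(0, 0) (84, 0) (84, 86) (0, 86)]
2. ⊥bis P8·P0 via (38.425,32.63): [(0, 22.9673) (0, 0) (84, 0) (84, 44.0907)]  |A|=2816.436
3. ⊥bis P8·P1 via (48.31,45.205): [(75.1469, 41.8644) (0, 22.9673) (0, 0) (84, 0) (84, 40.7624)]  |A|=2801.7032
4. ⊥bis P8·P2 via (53.065,45.82): [(71.7676, 41.0146) (0, 22.9673) (0, 0) (84, 0) (84, 37.8717)]  |A|=2778.3993
5. ⊥bis P8·P3 via (29.165,14.63): [(71.7676, 41.0146) (33.8597, 31.482) (25.0893, 0) (84, 0) (84, 37.8717)]  |A|=1994.6357
6. ⊥bis P8·P4 via (45.61,37.995): [(57.0737, 37.3196) (33.8597, 31.482) (25.0893, 0) (84, 0) (84, 35.7331)]  |A|=1920.1526
7. ⊥bis P8·P5 via (35.545,19.93): [(57.0737, 37.3196) (54.1387, 36.5815) (29.0115, 14.0789) (25.0893, 0) (84, 0) (84, 35.7331)]  |A|=1756.0563
8. ⊥bis P8·P6 via (28.745,11.225): [(57.0737, 37.3196) (54.1387, 36.5815) (29.0115, 14.0789) (28.8538, 13.5129) (28.2112, 0) (84, 0) (84, 35.7331)]  |A|=1734.9636
9. ⊥bis P8·P7 via (43.125,32.04): [(49.3465, 32.2898) (29.0115, 14.0789) (28.8538, 13.5129) (28.2112, 0) (84, 0) (84, 33.6815)]  |A|=1621.0406
10. canonical 6-gon: [(49.3465, 32.2898) (29.0115, 14.0789) (28.8538, 13.5129) (28.2112, 0) (84, 0) (84, 33.6815)]
11. shoelace: 1621.0406

Area of P8's cell: 1621.0406 (6 vertices)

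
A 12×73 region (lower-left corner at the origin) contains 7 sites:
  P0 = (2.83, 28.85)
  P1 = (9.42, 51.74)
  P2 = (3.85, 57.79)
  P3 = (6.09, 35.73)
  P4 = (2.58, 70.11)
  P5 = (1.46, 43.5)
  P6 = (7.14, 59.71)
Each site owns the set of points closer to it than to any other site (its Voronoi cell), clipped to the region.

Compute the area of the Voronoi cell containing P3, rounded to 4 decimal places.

1. box [0,12]×[0,73]: [(0, 0) (12, 0) (12, 73) (0, 73)]
2. ⊥bis P3·P0 via (4.46,32.29): [(0, 34.4033) (12, 28.7173) (12, 73) (0, 73)]  |A|=497.2765
3. ⊥bis P3·P1 via (7.755,43.735): [(0, 45.348) (0, 34.4033) (12, 28.7173) (12, 42.8521)]  |A|=150.4769
4. ⊥bis P3·P2 via (4.97,46.76): [(0, 45.348) (0, 34.4033) (12, 28.7173) (12, 42.8521)]  |A|=150.4769
5. ⊥bis P3·P4 via (4.335,52.92): [(0, 45.348) (0, 34.4033) (12, 28.7173) (12, 42.8521)]  |A|=150.4769
6. ⊥bis P3·P5 via (3.775,39.615): [(9.9299, 43.2826) (0, 37.3655) (0, 34.4033) (12, 28.7173) (12, 42.8521)]  |A|=110.8442
7. ⊥bis P3·P6 via (6.615,47.72): [(9.9299, 43.2826) (0, 37.3655) (0, 34.4033) (12, 28.7173) (12, 42.8521)]  |A|=110.8442
8. canonical 5-gon: [(9.9299, 43.2826) (0, 37.3655) (0, 34.4033) (12, 28.7173) (12, 42.8521)]
9. shoelace: 110.8442

Area of P3's cell: 110.8442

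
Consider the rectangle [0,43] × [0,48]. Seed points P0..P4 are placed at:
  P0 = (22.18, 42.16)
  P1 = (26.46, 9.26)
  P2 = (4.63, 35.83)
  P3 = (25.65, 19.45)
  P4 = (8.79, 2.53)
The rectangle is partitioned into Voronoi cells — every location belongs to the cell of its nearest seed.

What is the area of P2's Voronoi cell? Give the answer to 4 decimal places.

Area of P2's cell: 381.8870

1. box [0,43]×[0,48]: [(0, 0) (43, 0) (43, 48) (0, 48)]
2. ⊥bis P2·P0 via (13.405,38.995): [(0, 0) (27.4699, 0) (10.157, 48) (0, 48)]  |A|=903.0457
3. ⊥bis P2·P1 via (15.545,22.545): [(0, 9.7732) (18.4711, 24.9491) (10.157, 48) (0, 48)]  |A|=470.1106
4. ⊥bis P2·P3 via (15.14,27.64): [(0, 9.7732) (3.3832, 12.5528) (16.7537, 29.7108) (10.157, 48) (0, 48)]  |A|=423.5438
5. ⊥bis P2·P4 via (6.71,19.18): [(0, 18.3418) (8.7456, 19.4343) (16.7537, 29.7108) (10.157, 48) (0, 48)]  |A|=381.887
6. canonical 5-gon: [(0, 18.3418) (8.7456, 19.4343) (16.7537, 29.7108) (10.157, 48) (0, 48)]
7. shoelace: 381.887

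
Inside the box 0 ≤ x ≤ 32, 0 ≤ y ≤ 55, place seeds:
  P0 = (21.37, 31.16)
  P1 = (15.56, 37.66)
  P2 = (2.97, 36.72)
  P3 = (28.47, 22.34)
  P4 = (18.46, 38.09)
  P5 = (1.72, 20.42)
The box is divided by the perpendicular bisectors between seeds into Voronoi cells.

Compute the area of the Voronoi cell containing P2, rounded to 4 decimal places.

1. box [0,32]×[0,55]: [(0, 0) (32, 0) (32, 55) (0, 55)]
2. ⊥bis P2·P0 via (12.17,33.94): [(0, 0) (1.9142, 0) (18.5338, 55) (0, 55)]  |A|=562.32
3. ⊥bis P2·P1 via (9.265,37.19): [(0, 0) (1.9142, 0) (10.0351, 26.875) (7.9353, 55) (0, 55)]  |A|=413.2783
4. ⊥bis P2·P3 via (15.72,29.53): [(0, 1.6538) (5.2007, 10.8762) (10.0351, 26.875) (7.9353, 55) (0, 55)]  |A|=398.5682
5. ⊥bis P2·P4 via (10.715,37.405): [(0, 1.6538) (5.2007, 10.8762) (10.0351, 26.875) (7.9353, 55) (0, 55)]  |A|=398.5682
6. ⊥bis P2·P5 via (2.345,28.57): [(0, 28.7498) (9.9521, 27.9866) (7.9353, 55) (0, 55)]  |A|=237.8018
7. canonical 4-gon: [(0, 28.7498) (9.9521, 27.9866) (7.9353, 55) (0, 55)]
8. shoelace: 237.8018

Area of P2's cell: 237.8018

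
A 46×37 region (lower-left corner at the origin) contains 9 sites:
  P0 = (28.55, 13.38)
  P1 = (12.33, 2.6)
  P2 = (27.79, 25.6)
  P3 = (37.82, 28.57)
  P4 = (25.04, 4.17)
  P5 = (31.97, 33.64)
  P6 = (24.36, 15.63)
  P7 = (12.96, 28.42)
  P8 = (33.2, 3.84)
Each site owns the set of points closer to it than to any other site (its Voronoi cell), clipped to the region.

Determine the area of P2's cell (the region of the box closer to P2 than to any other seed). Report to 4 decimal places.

1. box [0,46]×[0,37]: [(0, 0) (46, 0) (46, 37) (0, 37)]
2. ⊥bis P2·P0 via (28.17,19.49): [(0, 17.738) (46, 20.5989) (46, 37) (0, 37)]  |A|=820.2508
3. ⊥bis P2·P1 via (20.06,14.1): [(0, 27.5838) (13.4072, 18.5719) (46, 20.5989) (46, 37) (0, 37)]  |A|=754.2486
4. ⊥bis P2·P3 via (32.805,27.085): [(0, 27.5838) (13.4072, 18.5719) (34.9295, 19.9104) (29.8691, 37) (0, 37)]  |A|=525.6286
5. ⊥bis P2·P4 via (26.415,14.885): [(0, 27.5838) (13.4072, 18.5719) (34.9295, 19.9104) (29.8691, 37) (0, 37)]  |A|=525.6286
6. ⊥bis P2·P5 via (29.88,29.62): [(0, 27.5838) (13.4072, 18.5719) (34.9295, 19.9104) (32.45, 28.2839) (15.685, 37) (0, 37)]  |A|=463.8133
7. ⊥bis P2·P6 via (26.075,20.615): [(0, 29.5856) (29.1651, 19.5519) (34.9295, 19.9104) (32.45, 28.2839) (15.685, 37) (0, 37)]  |A|=357.0467
8. ⊥bis P2·P7 via (20.375,27.01): [(19.5836, 22.8482) (29.1651, 19.5519) (34.9295, 19.9104) (32.45, 28.2839) (21.6818, 33.8823)]  |A|=137.1064
9. ⊥bis P2·P8 via (30.495,14.72): [(19.5836, 22.8482) (29.1651, 19.5519) (34.9295, 19.9104) (32.45, 28.2839) (21.6818, 33.8823)]  |A|=137.1064
10. canonical 5-gon: [(19.5836, 22.8482) (29.1651, 19.5519) (34.9295, 19.9104) (32.45, 28.2839) (21.6818, 33.8823)]
11. shoelace: 137.1064

Area of P2's cell: 137.1064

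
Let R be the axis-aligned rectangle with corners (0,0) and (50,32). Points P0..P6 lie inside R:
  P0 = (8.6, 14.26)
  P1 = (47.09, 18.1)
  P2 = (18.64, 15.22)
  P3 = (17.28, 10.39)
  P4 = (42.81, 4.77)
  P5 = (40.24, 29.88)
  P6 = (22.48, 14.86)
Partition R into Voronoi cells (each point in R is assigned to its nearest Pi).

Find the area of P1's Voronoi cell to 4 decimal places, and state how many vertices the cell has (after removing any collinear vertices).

1. box [0,50]×[0,32]: [(0, 0) (50, 0) (50, 32) (0, 32)]
2. ⊥bis P1·P0 via (27.845,16.18): [(29.4592, 0) (50, 0) (50, 32) (26.2667, 32)]  |A|=708.3853
3. ⊥bis P1·P2 via (32.865,16.66): [(34.5515, 0) (50, 0) (50, 32) (31.3121, 32)]  |A|=546.182
4. ⊥bis P1·P3 via (32.185,14.245): [(33.704, 8.3719) (35.8693, 0) (50, 0) (50, 32) (31.3121, 32)]  |A|=540.6658
5. ⊥bis P1·P4 via (44.95,11.435): [(33.0057, 15.2701) (50, 9.8135) (50, 32) (31.3121, 32)]  |A|=344.8449
6. ⊥bis P1·P5 via (43.665,23.99): [(32.7646, 17.6515) (33.0057, 15.2701) (50, 9.8135) (50, 27.6738)]  |A|=173.4913
7. ⊥bis P1·P6 via (34.785,16.48): [(34.4981, 18.6595) (35.0299, 14.6202) (50, 9.8135) (50, 27.6738)]  |A|=167.3905
8. canonical 4-gon: [(34.4981, 18.6595) (35.0299, 14.6202) (50, 9.8135) (50, 27.6738)]
9. shoelace: 167.3905

Area of P1's cell: 167.3905 (4 vertices)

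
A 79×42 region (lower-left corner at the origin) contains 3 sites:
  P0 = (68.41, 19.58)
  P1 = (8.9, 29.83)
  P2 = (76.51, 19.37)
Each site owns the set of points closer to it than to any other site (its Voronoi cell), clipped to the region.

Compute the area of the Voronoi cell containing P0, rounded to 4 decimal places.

1. box [0,79]×[0,42]: [(0, 0) (79, 0) (79, 42) (0, 42)]
2. ⊥bis P0·P1 via (38.655,24.705): [(34.3998, 0) (79, 0) (79, 42) (41.6339, 42)]  |A|=1721.2923
3. ⊥bis P0·P2 via (72.46,19.475): [(34.3998, 0) (71.9551, 0) (73.044, 42) (41.6339, 42)]  |A|=1448.2728
4. canonical 4-gon: [(34.3998, 0) (71.9551, 0) (73.044, 42) (41.6339, 42)]
5. shoelace: 1448.2728

Area of P0's cell: 1448.2728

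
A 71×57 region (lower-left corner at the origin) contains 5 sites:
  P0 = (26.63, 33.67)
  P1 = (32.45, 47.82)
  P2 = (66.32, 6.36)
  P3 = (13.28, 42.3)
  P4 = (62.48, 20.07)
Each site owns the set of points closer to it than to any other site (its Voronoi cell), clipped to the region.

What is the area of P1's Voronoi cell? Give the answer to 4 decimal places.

1. box [0,71]×[0,57]: [(0, 0) (71, 0) (71, 57) (0, 57)]
2. ⊥bis P1·P0 via (29.54,40.745): [(0, 52.895) (71, 23.6922) (71, 57) (0, 57)]  |A|=1328.1538
3. ⊥bis P1·P2 via (49.385,27.09): [(0, 52.895) (53.8569, 30.7433) (71, 44.748) (71, 57) (0, 57)]  |A|=1147.6734
4. ⊥bis P1·P3 via (22.865,45.06): [(23.3777, 43.2796) (53.8569, 30.7433) (71, 44.748) (71, 57) (19.4269, 57)]  |A|=966.4189
5. ⊥bis P1·P4 via (47.465,33.945): [(23.3777, 43.2796) (47.0815, 33.53) (68.7696, 57) (19.4269, 57)]  |A|=722.3896
6. canonical 4-gon: [(23.3777, 43.2796) (47.0815, 33.53) (68.7696, 57) (19.4269, 57)]
7. shoelace: 722.3896

Area of P1's cell: 722.3896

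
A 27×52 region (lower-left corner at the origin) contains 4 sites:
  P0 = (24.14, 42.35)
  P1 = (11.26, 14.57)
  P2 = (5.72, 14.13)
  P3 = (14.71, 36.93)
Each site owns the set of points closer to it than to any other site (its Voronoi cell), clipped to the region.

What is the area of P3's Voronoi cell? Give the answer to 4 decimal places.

Area of P3's cell: 516.6667

1. box [0,27]×[0,52]: [(0, 0) (27, 0) (27, 52) (0, 52)]
2. ⊥bis P3·P0 via (19.425,39.64): [(0, 0) (27, 0) (27, 26.4606) (12.3209, 52) (0, 52)]  |A|=1216.5531
3. ⊥bis P3·P1 via (12.985,25.75): [(0, 27.7535) (27, 23.5876) (27, 26.4606) (12.3209, 52) (0, 52)]  |A|=523.4485
4. ⊥bis P3·P2 via (10.215,25.53): [(0, 29.5578) (7.5176, 26.5936) (27, 23.5876) (27, 26.4606) (12.3209, 52) (0, 52)]  |A|=516.6667
5. canonical 6-gon: [(0, 29.5578) (7.5176, 26.5936) (27, 23.5876) (27, 26.4606) (12.3209, 52) (0, 52)]
6. shoelace: 516.6667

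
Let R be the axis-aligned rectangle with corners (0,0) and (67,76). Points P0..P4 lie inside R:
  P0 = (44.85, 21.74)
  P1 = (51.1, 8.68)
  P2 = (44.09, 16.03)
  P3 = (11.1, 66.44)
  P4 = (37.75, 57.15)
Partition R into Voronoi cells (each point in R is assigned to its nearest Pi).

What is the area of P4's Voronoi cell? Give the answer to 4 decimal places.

1. box [0,67]×[0,76]: [(0, 0) (67, 0) (67, 76) (0, 76)]
2. ⊥bis P4·P0 via (41.3,39.445): [(0, 31.164) (67, 44.5981) (67, 76) (0, 76)]  |A|=2553.9707
3. ⊥bis P4·P1 via (44.425,32.915): [(0, 31.164) (67, 44.5981) (67, 76) (0, 76)]  |A|=2553.9707
4. ⊥bis P4·P2 via (40.92,36.59): [(0, 31.164) (67, 44.5981) (67, 76) (0, 76)]  |A|=2553.9707
5. ⊥bis P4·P3 via (24.425,61.795): [(14.7803, 34.1276) (67, 44.5981) (67, 76) (29.3768, 76)]  |A|=1607.5871
6. canonical 4-gon: [(14.7803, 34.1276) (67, 44.5981) (67, 76) (29.3768, 76)]
7. shoelace: 1607.5871

Area of P4's cell: 1607.5871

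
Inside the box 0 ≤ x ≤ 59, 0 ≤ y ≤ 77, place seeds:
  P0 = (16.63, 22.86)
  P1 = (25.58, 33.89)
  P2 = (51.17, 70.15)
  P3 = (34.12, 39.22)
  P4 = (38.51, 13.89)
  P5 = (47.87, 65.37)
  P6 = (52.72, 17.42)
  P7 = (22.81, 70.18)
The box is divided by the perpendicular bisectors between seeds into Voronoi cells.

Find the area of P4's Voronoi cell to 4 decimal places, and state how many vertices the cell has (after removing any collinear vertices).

Area of P4's cell: 541.8774 (5 vertices)

1. box [0,59]×[0,77]: [(0, 0) (59, 0) (59, 77) (0, 77)]
2. ⊥bis P4·P0 via (27.57,18.375): [(20.0369, 0) (59, 0) (59, 77) (51.6041, 77)]  |A|=1784.8204
3. ⊥bis P4·P1 via (32.045,23.89): [(29.0325, 21.9424) (20.0369, 0) (59, 0) (59, 41.3164)]  |A|=1046.5467
4. ⊥bis P4·P2 via (44.84,42.02): [(56.1512, 39.4747) (29.0325, 21.9424) (20.0369, 0) (59, 0) (59, 38.8336)]  |A|=1043.0102
5. ⊥bis P4·P3 via (36.315,26.555): [(36.1131, 26.52) (29.0325, 21.9424) (20.0369, 0) (59, 0) (59, 30.4866)]  |A|=922.616
6. ⊥bis P4·P5 via (43.19,39.63): [(36.1131, 26.52) (29.0325, 21.9424) (20.0369, 0) (59, 0) (59, 30.4866)]  |A|=922.616
7. ⊥bis P4·P6 via (45.615,15.655): [(42.6352, 27.6504) (36.1131, 26.52) (29.0325, 21.9424) (20.0369, 0) (49.504, 0)]  |A|=541.8774
8. ⊥bis P4·P7 via (30.66,42.035): [(42.6352, 27.6504) (36.1131, 26.52) (29.0325, 21.9424) (20.0369, 0) (49.504, 0)]  |A|=541.8774
9. canonical 5-gon: [(42.6352, 27.6504) (36.1131, 26.52) (29.0325, 21.9424) (20.0369, 0) (49.504, 0)]
10. shoelace: 541.8774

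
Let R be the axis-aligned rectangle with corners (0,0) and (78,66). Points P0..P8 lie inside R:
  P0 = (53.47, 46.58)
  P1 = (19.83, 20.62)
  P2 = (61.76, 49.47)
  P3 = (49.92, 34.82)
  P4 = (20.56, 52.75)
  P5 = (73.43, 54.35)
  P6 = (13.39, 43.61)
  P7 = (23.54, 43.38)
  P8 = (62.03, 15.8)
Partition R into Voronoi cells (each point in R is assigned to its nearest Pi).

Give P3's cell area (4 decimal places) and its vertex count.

1. box [0,78]×[0,66]: [(0, 0) (78, 0) (78, 66) (0, 66)]
2. ⊥bis P3·P0 via (51.695,40.7): [(0, 56.3052) (0, 0) (78, 0) (78, 32.7593)]  |A|=3473.5154
3. ⊥bis P3·P1 via (34.875,27.72): [(24.9377, 48.7772) (47.9566, 0) (78, 0) (78, 32.7593)]  |A|=1601.8595
4. ⊥bis P3·P2 via (55.84,42.145): [(61.1652, 37.8412) (24.9377, 48.7772) (47.9566, 0) (78, 0) (78, 24.2355)]  |A|=1530.1112
5. ⊥bis P3·P4 via (35.24,43.785): [(61.1652, 37.8412) (36.2106, 45.3743) (30.7575, 36.445) (47.9566, 0) (78, 0) (78, 24.2355)]  |A|=1470.5037
6. ⊥bis P3·P5 via (61.675,44.585): [(61.1652, 37.8412) (36.2106, 45.3743) (30.7575, 36.445) (47.9566, 0) (78, 0) (78, 24.2355)]  |A|=1470.5037
7. ⊥bis P3·P6 via (31.655,39.215): [(61.1652, 37.8412) (36.2106, 45.3743) (31.1387, 37.0691) (30.9105, 36.1209) (47.9566, 0) (78, 0) (78, 24.2355)]  |A|=1470.3942
8. ⊥bis P3·P7 via (36.73,39.1): [(61.1652, 37.8412) (38.538, 44.6717) (33.7861, 30.0275) (47.9566, 0) (78, 0) (78, 24.2355)]  |A|=1420.774
9. ⊥bis P3·P8 via (55.975,25.31): [(67.5509, 32.6804) (61.1652, 37.8412) (38.538, 44.6717) (33.7861, 30.0275) (40.6246, 15.5364)]  |A|=531.2211
10. canonical 5-gon: [(67.5509, 32.6804) (61.1652, 37.8412) (38.538, 44.6717) (33.7861, 30.0275) (40.6246, 15.5364)]
11. shoelace: 531.2211

Area of P3's cell: 531.2211 (5 vertices)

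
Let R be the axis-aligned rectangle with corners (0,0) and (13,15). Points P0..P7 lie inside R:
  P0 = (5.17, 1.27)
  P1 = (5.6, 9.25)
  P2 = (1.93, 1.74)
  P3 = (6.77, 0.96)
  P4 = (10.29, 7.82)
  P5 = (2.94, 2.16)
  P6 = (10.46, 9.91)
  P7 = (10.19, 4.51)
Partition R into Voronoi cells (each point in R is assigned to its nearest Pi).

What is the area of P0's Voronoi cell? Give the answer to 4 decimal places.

1. box [0,13]×[0,15]: [(0, 0) (13, 0) (13, 15) (0, 15)]
2. ⊥bis P0·P1 via (5.385,5.26): [(0, 5.5502) (0, 0) (13, 0) (13, 4.8497)]  |A|=67.5989
3. ⊥bis P0·P2 via (3.55,1.505): [(4.1047, 5.329) (3.3317, 0) (13, 0) (13, 4.8497)]  |A|=47.3308
4. ⊥bis P0·P3 via (5.97,1.115): [(6.7588, 5.186) (4.1047, 5.329) (3.3317, 0) (5.754, 0)]  |A|=13.4079
5. ⊥bis P0·P4 via (7.73,4.545): [(6.7588, 5.186) (4.1047, 5.329) (3.3317, 0) (5.754, 0)]  |A|=13.4079
6. ⊥bis P0·P5 via (4.055,1.715): [(6.7588, 5.186) (5.468, 5.2555) (3.3705, 0) (5.754, 0)]  |A|=9.6448
7. ⊥bis P0·P6 via (7.815,5.59): [(6.7588, 5.186) (5.468, 5.2555) (3.3705, 0) (5.754, 0)]  |A|=9.6448
8. ⊥bis P0·P7 via (7.68,2.89): [(6.6293, 4.5179) (6.1779, 5.2173) (5.468, 5.2555) (3.3705, 0) (5.754, 0)]  |A|=9.4488
9. canonical 5-gon: [(6.6293, 4.5179) (6.1779, 5.2173) (5.468, 5.2555) (3.3705, 0) (5.754, 0)]
10. shoelace: 9.4488

Area of P0's cell: 9.4488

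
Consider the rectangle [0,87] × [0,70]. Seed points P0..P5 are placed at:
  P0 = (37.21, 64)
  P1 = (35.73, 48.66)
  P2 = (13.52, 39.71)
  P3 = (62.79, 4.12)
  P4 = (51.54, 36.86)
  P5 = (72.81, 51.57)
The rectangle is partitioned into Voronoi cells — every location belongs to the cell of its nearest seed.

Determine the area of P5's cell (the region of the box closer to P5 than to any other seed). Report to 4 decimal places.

Area of P5's cell: 1111.5253

1. box [0,87]×[0,70]: [(0, 0) (87, 0) (87, 70) (0, 70)]
2. ⊥bis P5·P0 via (55.01,57.785): [(34.8339, 0) (87, 0) (87, 70) (59.275, 70)]  |A|=2796.1884
3. ⊥bis P5·P1 via (54.27,50.115): [(53.9143, 54.647) (58.203, 0) (87, 0) (87, 70) (59.275, 70)]  |A|=2157.6651
4. ⊥bis P5·P2 via (43.165,45.64): [(53.9143, 54.647) (58.203, 0) (87, 0) (87, 70) (59.275, 70)]  |A|=2157.6651
5. ⊥bis P5·P3 via (67.8,27.845): [(53.9143, 54.647) (55.8192, 30.375) (87, 23.7905) (87, 70) (59.275, 70)]  |A|=1349.4061
6. ⊥bis P5·P4 via (62.175,44.215): [(54.2653, 55.6521) (74.4704, 26.4364) (87, 23.7905) (87, 70) (59.275, 70)]  |A|=1111.5253
7. canonical 5-gon: [(54.2653, 55.6521) (74.4704, 26.4364) (87, 23.7905) (87, 70) (59.275, 70)]
8. shoelace: 1111.5253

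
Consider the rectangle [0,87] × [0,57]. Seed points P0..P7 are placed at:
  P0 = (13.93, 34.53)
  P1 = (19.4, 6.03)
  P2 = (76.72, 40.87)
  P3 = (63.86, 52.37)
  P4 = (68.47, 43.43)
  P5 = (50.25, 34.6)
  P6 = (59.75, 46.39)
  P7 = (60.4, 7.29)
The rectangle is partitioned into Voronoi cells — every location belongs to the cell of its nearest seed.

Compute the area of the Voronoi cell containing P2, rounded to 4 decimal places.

Area of P2's cell: 567.9594

1. box [0,87]×[0,57]: [(0, 0) (87, 0) (87, 57) (0, 57)]
2. ⊥bis P2·P0 via (45.325,37.7): [(49.1316, 0) (87, 0) (87, 57) (43.3763, 57)]  |A|=2322.5255
3. ⊥bis P2·P1 via (48.06,23.45): [(46.5056, 26.0073) (62.3133, 0) (87, 0) (87, 57) (43.3763, 57)]  |A|=2151.1159
4. ⊥bis P2·P3 via (70.29,46.62): [(48.6712, 22.4445) (62.3133, 0) (87, 0) (87, 57) (79.5723, 57)]  |A|=1497.7469
5. ⊥bis P2·P4 via (72.595,42.15): [(75.944, 52.9426) (60.4612, 3.047) (62.3133, 0) (87, 0) (87, 57) (79.5723, 57)]  |A|=1053.4476
6. ⊥bis P2·P5 via (63.485,37.735): [(75.944, 52.9426) (66.8356, 23.5896) (72.4234, 0) (87, 0) (87, 57) (79.5723, 57)]  |A|=905.4668
7. ⊥bis P2·P6 via (68.235,43.63): [(75.944, 52.9426) (66.8356, 23.5896) (72.4234, 0) (87, 0) (87, 57) (79.5723, 57)]  |A|=905.4668
8. ⊥bis P2·P7 via (68.56,24.08): [(75.944, 52.9426) (67.1939, 24.744) (87, 15.1181) (87, 57) (79.5723, 57)]  |A|=567.9594
9. canonical 5-gon: [(75.944, 52.9426) (67.1939, 24.744) (87, 15.1181) (87, 57) (79.5723, 57)]
10. shoelace: 567.9594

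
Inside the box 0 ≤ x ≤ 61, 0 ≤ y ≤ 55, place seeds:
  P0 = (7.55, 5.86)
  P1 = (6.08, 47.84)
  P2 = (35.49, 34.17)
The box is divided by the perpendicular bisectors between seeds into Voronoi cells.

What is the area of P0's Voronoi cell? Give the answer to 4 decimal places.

1. box [0,61]×[0,55]: [(0, 0) (61, 0) (61, 55) (0, 55)]
2. ⊥bis P0·P1 via (6.815,26.85): [(0, 26.6114) (0, 0) (61, 0) (61, 28.7474)]  |A|=1688.4416
3. ⊥bis P0·P2 via (21.52,20.015): [(14.3279, 27.1131) (0, 26.6114) (0, 0) (41.8001, 0)]  |A|=757.3068
4. canonical 4-gon: [(14.3279, 27.1131) (0, 26.6114) (0, 0) (41.8001, 0)]
5. shoelace: 757.3068

Area of P0's cell: 757.3068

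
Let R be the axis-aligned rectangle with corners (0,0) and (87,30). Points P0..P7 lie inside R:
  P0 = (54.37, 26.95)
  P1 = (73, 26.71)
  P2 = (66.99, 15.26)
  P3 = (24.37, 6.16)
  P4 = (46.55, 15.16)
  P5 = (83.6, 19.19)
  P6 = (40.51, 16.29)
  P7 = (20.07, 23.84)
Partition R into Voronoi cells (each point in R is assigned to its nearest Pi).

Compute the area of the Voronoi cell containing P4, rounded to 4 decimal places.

Area of P4's cell: 296.9808

1. box [0,87]×[0,30]: [(0, 0) (87, 0) (87, 30) (0, 30)]
2. ⊥bis P4·P0 via (50.46,21.055): [(0, 0) (82.204, 0) (36.9739, 30) (0, 30)]  |A|=1787.6687
3. ⊥bis P4·P1 via (59.775,20.935): [(0, 0) (68.9167, 0) (63.4992, 12.4064) (36.9739, 30) (0, 30)]  |A|=1705.2447
4. ⊥bis P4·P2 via (56.77,15.21): [(0, 0) (56.8444, 0) (56.7619, 16.8751) (36.9739, 30) (0, 30)]  |A|=1573.695
5. ⊥bis P4·P3 via (35.46,10.66): [(39.7855, 0) (56.8444, 0) (56.7619, 16.8751) (36.9739, 30) (27.6124, 30)]  |A|=562.7264
6. ⊥bis P4·P5 via (65.075,17.175): [(39.7855, 0) (56.8444, 0) (56.7619, 16.8751) (36.9739, 30) (27.6124, 30)]  |A|=562.7264
7. ⊥bis P4·P6 via (43.53,15.725): [(40.5881, 0) (56.8444, 0) (56.7619, 16.8751) (45.1821, 24.5557)]  |A|=296.9808
8. ⊥bis P4·P7 via (33.31,19.5): [(40.5881, 0) (56.8444, 0) (56.7619, 16.8751) (45.1821, 24.5557)]  |A|=296.9808
9. canonical 4-gon: [(40.5881, 0) (56.8444, 0) (56.7619, 16.8751) (45.1821, 24.5557)]
10. shoelace: 296.9808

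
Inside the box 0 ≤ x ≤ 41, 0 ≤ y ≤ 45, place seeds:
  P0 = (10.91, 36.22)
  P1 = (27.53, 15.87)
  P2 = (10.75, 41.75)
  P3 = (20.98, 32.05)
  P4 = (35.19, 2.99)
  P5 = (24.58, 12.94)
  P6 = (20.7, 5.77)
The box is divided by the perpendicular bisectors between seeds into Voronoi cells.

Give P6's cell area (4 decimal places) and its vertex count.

Area of P6's cell: 372.2572 (5 vertices)

1. box [0,41]×[0,45]: [(0, 0) (41, 0) (41, 45) (0, 45)]
2. ⊥bis P6·P0 via (15.805,20.995): [(0, 15.9135) (0, 0) (41, 0) (41, 29.0955)]  |A|=922.6842
3. ⊥bis P6·P1 via (24.115,10.82): [(11.2393, 19.5271) (0, 15.9135) (0, 0) (40.1153, 0)]  |A|=481.095
4. ⊥bis P6·P2 via (15.725,23.76): [(11.2393, 19.5271) (0, 15.9135) (0, 0) (40.1153, 0)]  |A|=481.095
5. ⊥bis P6·P3 via (20.84,18.91): [(12.0127, 19.0041) (9.6895, 19.0288) (0, 15.9135) (0, 0) (40.1153, 0)]  |A|=480.4971
6. ⊥bis P6·P4 via (27.945,4.38): [(28.5988, 7.7879) (12.0127, 19.0041) (9.6895, 19.0288) (0, 15.9135) (0, 0) (27.1047, 0)]  |A|=429.8345
7. ⊥bis P6·P5 via (22.64,9.355): [(28.3107, 6.2863) (6.5994, 18.0353) (0, 15.9135) (0, 0) (27.1047, 0)]  |A|=372.2572
8. canonical 5-gon: [(28.3107, 6.2863) (6.5994, 18.0353) (0, 15.9135) (0, 0) (27.1047, 0)]
9. shoelace: 372.2572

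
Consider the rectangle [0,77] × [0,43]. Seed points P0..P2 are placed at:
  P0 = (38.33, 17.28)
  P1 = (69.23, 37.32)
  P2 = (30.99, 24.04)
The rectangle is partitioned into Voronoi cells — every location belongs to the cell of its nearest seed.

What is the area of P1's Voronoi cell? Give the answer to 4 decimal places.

Area of P1's cell: 828.4328

1. box [0,77]×[0,43]: [(0, 0) (77, 0) (77, 43) (0, 43)]
2. ⊥bis P1·P0 via (53.78,27.3): [(71.4852, 0) (77, 0) (77, 43) (43.5979, 43)]  |A|=836.7132
3. ⊥bis P1·P2 via (50.11,30.68): [(48.4063, 35.5857) (71.4852, 0) (77, 0) (77, 43) (45.8315, 43)]  |A|=828.4328
4. canonical 5-gon: [(48.4063, 35.5857) (71.4852, 0) (77, 0) (77, 43) (45.8315, 43)]
5. shoelace: 828.4328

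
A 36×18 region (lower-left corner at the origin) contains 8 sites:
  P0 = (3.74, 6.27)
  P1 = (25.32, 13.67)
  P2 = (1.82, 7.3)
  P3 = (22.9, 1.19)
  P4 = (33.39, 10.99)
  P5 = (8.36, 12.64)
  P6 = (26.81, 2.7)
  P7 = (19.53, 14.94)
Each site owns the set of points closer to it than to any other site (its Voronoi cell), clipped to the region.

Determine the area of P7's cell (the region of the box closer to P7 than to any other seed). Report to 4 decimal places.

1. box [0,36]×[0,18]: [(0, 0) (36, 0) (36, 18) (0, 18)]
2. ⊥bis P7·P0 via (11.635,10.605): [(17.458, 0) (36, 0) (36, 18) (7.5745, 18)]  |A|=422.707
3. ⊥bis P7·P1 via (22.425,14.305): [(17.458, 0) (19.2873, 0) (23.2355, 18) (7.5745, 18)]  |A|=157.4119
4. ⊥bis P7·P2 via (10.675,11.12): [(8.1926, 16.8744) (17.458, 0) (19.2873, 0) (23.2355, 18) (7.707, 18)]  |A|=157.3374
5. ⊥bis P7·P3 via (21.215,8.065): [(8.1926, 16.8744) (14.0006, 6.2968) (21.0473, 8.0239) (23.2355, 18) (7.707, 18)]  |A|=124.8268
6. ⊥bis P7·P4 via (26.46,12.965): [(8.1926, 16.8744) (14.0006, 6.2968) (21.0473, 8.0239) (23.2355, 18) (7.707, 18)]  |A|=124.8268
7. ⊥bis P7·P5 via (13.945,13.79): [(15.4165, 6.6438) (21.0473, 8.0239) (23.2355, 18) (13.0781, 18)]  |A|=84.2512
8. ⊥bis P7·P6 via (23.17,8.82): [(15.4165, 6.6438) (21.0473, 8.0239) (23.2355, 18) (13.0781, 18)]  |A|=84.2512
9. canonical 4-gon: [(15.4165, 6.6438) (21.0473, 8.0239) (23.2355, 18) (13.0781, 18)]
10. shoelace: 84.2512

Area of P7's cell: 84.2512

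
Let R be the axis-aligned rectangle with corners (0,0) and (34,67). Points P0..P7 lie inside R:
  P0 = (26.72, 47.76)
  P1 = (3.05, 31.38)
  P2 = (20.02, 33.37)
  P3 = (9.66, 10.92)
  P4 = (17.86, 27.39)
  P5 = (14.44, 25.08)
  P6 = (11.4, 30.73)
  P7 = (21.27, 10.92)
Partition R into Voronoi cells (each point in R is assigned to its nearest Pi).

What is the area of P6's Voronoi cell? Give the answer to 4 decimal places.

1. box [0,34]×[0,67]: [(0, 0) (34, 0) (34, 67) (0, 67)]
2. ⊥bis P6·P0 via (19.06,39.245): [(0, 56.3912) (0, 0) (34, 0) (34, 25.8051)]  |A|=1397.3372
3. ⊥bis P6·P1 via (7.225,31.055): [(8.5954, 48.6589) (4.8075, 0) (34, 0) (34, 25.8051)]  |A|=1038.0211
4. ⊥bis P6·P2 via (15.71,32.05): [(11.3945, 46.1408) (8.5954, 48.6589) (4.8075, 0) (25.5258, 0)]  |A|=550.8481
5. ⊥bis P6·P3 via (10.53,20.825): [(19.3861, 20.0471) (11.3945, 46.1408) (8.5954, 48.6589) (6.4565, 21.1828)]  |A|=205.2992
6. ⊥bis P6·P4 via (14.63,29.06): [(10.3791, 20.8383) (15.8833, 31.4841) (11.3945, 46.1408) (8.5954, 48.6589) (6.4565, 21.1828)]  |A|=155.1789
7. ⊥bis P6·P5 via (12.92,27.905): [(14.4617, 28.7345) (15.8833, 31.4841) (11.3945, 46.1408) (8.5954, 48.6589) (6.7201, 24.5691)]  |A|=126.4297
8. ⊥bis P6·P7 via (16.335,20.825): [(14.4617, 28.7345) (15.8833, 31.4841) (11.3945, 46.1408) (8.5954, 48.6589) (6.7201, 24.5691)]  |A|=126.4297
9. canonical 5-gon: [(14.4617, 28.7345) (15.8833, 31.4841) (11.3945, 46.1408) (8.5954, 48.6589) (6.7201, 24.5691)]
10. shoelace: 126.4297

Area of P6's cell: 126.4297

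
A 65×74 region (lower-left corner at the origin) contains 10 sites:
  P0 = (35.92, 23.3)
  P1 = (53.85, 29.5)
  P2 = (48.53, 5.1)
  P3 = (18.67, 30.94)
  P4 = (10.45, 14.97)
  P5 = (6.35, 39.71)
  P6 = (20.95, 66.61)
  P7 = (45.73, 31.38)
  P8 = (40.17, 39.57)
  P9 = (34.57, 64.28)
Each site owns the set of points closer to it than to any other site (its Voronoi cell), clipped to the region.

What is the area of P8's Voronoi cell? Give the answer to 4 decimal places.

1. box [0,65]×[0,74]: [(0, 0) (65, 0) (65, 74) (0, 74)]
2. ⊥bis P8·P0 via (38.045,31.435): [(0, 41.373) (65, 24.3939) (65, 74) (0, 74)]  |A|=2672.5759
3. ⊥bis P8·P1 via (47.01,34.535): [(0, 41.373) (43.6503, 29.9708) (65, 58.9742) (65, 74) (0, 74)]  |A|=2303.435
4. ⊥bis P8·P2 via (44.35,22.335): [(0, 41.373) (43.6503, 29.9708) (65, 58.9742) (65, 74) (0, 74)]  |A|=2303.435
5. ⊥bis P8·P3 via (29.42,35.255): [(30.1227, 33.5044) (43.6503, 29.9708) (65, 58.9742) (65, 74) (13.8679, 74)]  |A|=1531.234
6. ⊥bis P8·P4 via (25.31,27.27): [(30.1227, 33.5044) (43.6503, 29.9708) (65, 58.9742) (65, 74) (13.8679, 74)]  |A|=1531.234
7. ⊥bis P8·P5 via (23.26,39.64): [(23.3049, 50.4896) (30.1227, 33.5044) (43.6503, 29.9708) (65, 58.9742) (65, 74) (23.4022, 74)]  |A|=1419.1563
8. ⊥bis P8·P6 via (30.56,53.09): [(24.1033, 48.5006) (30.1227, 33.5044) (43.6503, 29.9708) (65, 58.9742) (65, 74) (59.9776, 74)]  |A|=943.349
9. ⊥bis P8·P7 via (42.95,35.475): [(24.1033, 48.5006) (30.1227, 33.5044) (37.2896, 31.6323) (52.4487, 41.9235) (65, 58.9742) (65, 74) (59.9776, 74)]  |A|=898.0266
10. ⊥bis P8·P9 via (37.37,51.925): [(24.9662, 49.1139) (24.1033, 48.5006) (30.1227, 33.5044) (37.2896, 31.6323) (52.4487, 41.9235) (64.3043, 58.0291)]  |A|=519.2748
11. canonical 6-gon: [(24.9662, 49.1139) (24.1033, 48.5006) (30.1227, 33.5044) (37.2896, 31.6323) (52.4487, 41.9235) (64.3043, 58.0291)]
12. shoelace: 519.2748

Area of P8's cell: 519.2748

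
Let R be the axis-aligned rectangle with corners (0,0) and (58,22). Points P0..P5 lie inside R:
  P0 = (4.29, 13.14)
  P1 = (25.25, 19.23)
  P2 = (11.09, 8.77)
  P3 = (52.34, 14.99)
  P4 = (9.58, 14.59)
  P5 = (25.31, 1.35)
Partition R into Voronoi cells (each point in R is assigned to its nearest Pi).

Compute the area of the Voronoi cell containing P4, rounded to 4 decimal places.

1. box [0,58]×[0,22]: [(0, 0) (58, 0) (58, 22) (0, 22)]
2. ⊥bis P4·P0 via (6.935,13.865): [(10.7354, 0) (58, 0) (58, 22) (4.7052, 22)]  |A|=1106.1533
3. ⊥bis P4·P1 via (17.415,16.91): [(10.7354, 0) (22.4222, 0) (15.9078, 22) (4.7052, 22)]  |A|=251.7832
4. ⊥bis P4·P2 via (10.335,11.68): [(7.7199, 11.0015) (18.348, 13.759) (15.9078, 22) (4.7052, 22)]  |A|=108.7638
5. ⊥bis P4·P3 via (30.96,14.79): [(7.7199, 11.0015) (18.348, 13.759) (15.9078, 22) (4.7052, 22)]  |A|=108.7638
6. ⊥bis P4·P5 via (17.445,7.97): [(7.7199, 11.0015) (18.348, 13.759) (15.9078, 22) (4.7052, 22)]  |A|=108.7638
7. canonical 4-gon: [(7.7199, 11.0015) (18.348, 13.759) (15.9078, 22) (4.7052, 22)]
8. shoelace: 108.7638

Area of P4's cell: 108.7638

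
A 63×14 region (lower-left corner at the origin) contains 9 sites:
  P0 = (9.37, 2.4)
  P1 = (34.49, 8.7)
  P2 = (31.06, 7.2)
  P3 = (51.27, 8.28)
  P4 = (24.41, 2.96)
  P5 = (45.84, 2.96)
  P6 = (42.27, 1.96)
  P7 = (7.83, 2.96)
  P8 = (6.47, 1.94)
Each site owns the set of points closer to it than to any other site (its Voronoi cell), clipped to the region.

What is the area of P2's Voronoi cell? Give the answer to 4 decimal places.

1. box [0,63]×[0,14]: [(0, 0) (63, 0) (63, 14) (0, 14)]
2. ⊥bis P2·P0 via (20.215,4.8): [(21.2772, 0) (63, 0) (63, 14) (18.179, 14)]  |A|=605.806
3. ⊥bis P2·P1 via (32.775,7.95): [(21.2772, 0) (36.2517, 0) (30.1292, 14) (18.179, 14)]  |A|=188.4724
4. ⊥bis P2·P3 via (41.165,7.74): [(21.2772, 0) (36.2517, 0) (30.1292, 14) (18.179, 14)]  |A|=188.4724
5. ⊥bis P2·P4 via (27.735,5.08): [(30.974, 0) (36.2517, 0) (30.1292, 14) (22.0477, 14)]  |A|=93.5149
6. ⊥bis P2·P5 via (38.45,5.08): [(30.974, 0) (36.2517, 0) (30.1292, 14) (22.0477, 14)]  |A|=93.5149
7. ⊥bis P2·P6 via (36.665,4.58): [(30.974, 0) (34.5241, 0) (35.4167, 1.9094) (30.1292, 14) (22.0477, 14)]  |A|=91.8656
8. ⊥bis P2·P7 via (19.445,5.08): [(30.974, 0) (34.5241, 0) (35.4167, 1.9094) (30.1292, 14) (22.0477, 14)]  |A|=91.8656
9. ⊥bis P2·P8 via (18.765,4.57): [(30.974, 0) (34.5241, 0) (35.4167, 1.9094) (30.1292, 14) (22.0477, 14)]  |A|=91.8656
10. canonical 5-gon: [(30.974, 0) (34.5241, 0) (35.4167, 1.9094) (30.1292, 14) (22.0477, 14)]
11. shoelace: 91.8656

Area of P2's cell: 91.8656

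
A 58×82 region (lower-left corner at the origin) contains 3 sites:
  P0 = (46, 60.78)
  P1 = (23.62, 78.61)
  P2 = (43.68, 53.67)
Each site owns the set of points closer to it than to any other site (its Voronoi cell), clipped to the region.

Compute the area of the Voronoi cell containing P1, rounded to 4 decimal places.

Area of P1's cell: 1059.6169

1. box [0,58]×[0,82]: [(0, 0) (58, 0) (58, 82) (0, 82)]
2. ⊥bis P1·P0 via (34.81,69.695): [(0, 26.0019) (44.6133, 82) (0, 82)]  |A|=1249.1302
3. ⊥bis P1·P2 via (33.65,66.14): [(0, 39.0743) (28.9945, 62.3954) (44.6133, 82) (0, 82)]  |A|=1059.6169
4. canonical 4-gon: [(0, 39.0743) (28.9945, 62.3954) (44.6133, 82) (0, 82)]
5. shoelace: 1059.6169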